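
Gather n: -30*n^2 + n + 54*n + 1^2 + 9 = -30*n^2 + 55*n + 10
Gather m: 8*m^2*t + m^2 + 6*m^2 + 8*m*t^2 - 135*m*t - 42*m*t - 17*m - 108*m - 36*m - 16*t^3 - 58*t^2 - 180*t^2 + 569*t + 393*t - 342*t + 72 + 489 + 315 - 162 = m^2*(8*t + 7) + m*(8*t^2 - 177*t - 161) - 16*t^3 - 238*t^2 + 620*t + 714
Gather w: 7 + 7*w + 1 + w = 8*w + 8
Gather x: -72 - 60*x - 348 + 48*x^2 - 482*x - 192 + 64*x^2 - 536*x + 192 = 112*x^2 - 1078*x - 420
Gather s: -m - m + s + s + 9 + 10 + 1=-2*m + 2*s + 20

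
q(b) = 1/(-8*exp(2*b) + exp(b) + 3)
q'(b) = (16*exp(2*b) - exp(b))/(-8*exp(2*b) + exp(b) + 3)^2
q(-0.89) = 0.49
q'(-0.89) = 0.54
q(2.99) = -0.00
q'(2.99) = 0.00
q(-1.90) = 0.34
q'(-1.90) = 0.02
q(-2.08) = 0.33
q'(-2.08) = 0.01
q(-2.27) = 0.33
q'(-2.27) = 0.01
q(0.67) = -0.04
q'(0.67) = 0.09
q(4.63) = -0.00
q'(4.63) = 0.00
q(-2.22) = 0.33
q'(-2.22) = 0.01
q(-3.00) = 0.33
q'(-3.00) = 0.00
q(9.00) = 0.00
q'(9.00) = 0.00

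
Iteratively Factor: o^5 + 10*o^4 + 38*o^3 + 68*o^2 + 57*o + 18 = (o + 1)*(o^4 + 9*o^3 + 29*o^2 + 39*o + 18) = (o + 1)*(o + 2)*(o^3 + 7*o^2 + 15*o + 9) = (o + 1)*(o + 2)*(o + 3)*(o^2 + 4*o + 3) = (o + 1)^2*(o + 2)*(o + 3)*(o + 3)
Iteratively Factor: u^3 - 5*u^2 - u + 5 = (u + 1)*(u^2 - 6*u + 5) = (u - 1)*(u + 1)*(u - 5)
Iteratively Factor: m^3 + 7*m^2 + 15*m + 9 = (m + 1)*(m^2 + 6*m + 9) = (m + 1)*(m + 3)*(m + 3)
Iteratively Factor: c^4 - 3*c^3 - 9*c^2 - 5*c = (c + 1)*(c^3 - 4*c^2 - 5*c) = (c - 5)*(c + 1)*(c^2 + c) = (c - 5)*(c + 1)^2*(c)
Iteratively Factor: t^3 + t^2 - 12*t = (t + 4)*(t^2 - 3*t) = (t - 3)*(t + 4)*(t)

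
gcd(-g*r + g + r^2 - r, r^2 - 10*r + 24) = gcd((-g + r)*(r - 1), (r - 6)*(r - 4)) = 1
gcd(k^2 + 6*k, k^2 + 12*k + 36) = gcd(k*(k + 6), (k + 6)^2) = k + 6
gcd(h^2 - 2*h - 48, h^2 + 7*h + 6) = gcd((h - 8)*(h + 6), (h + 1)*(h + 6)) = h + 6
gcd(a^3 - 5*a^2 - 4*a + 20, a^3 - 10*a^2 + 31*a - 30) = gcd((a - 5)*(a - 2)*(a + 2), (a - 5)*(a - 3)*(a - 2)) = a^2 - 7*a + 10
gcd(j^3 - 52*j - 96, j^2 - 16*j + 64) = j - 8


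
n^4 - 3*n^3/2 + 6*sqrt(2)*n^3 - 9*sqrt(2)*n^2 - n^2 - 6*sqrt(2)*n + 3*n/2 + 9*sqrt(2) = (n - 3/2)*(n - 1)*(n + 1)*(n + 6*sqrt(2))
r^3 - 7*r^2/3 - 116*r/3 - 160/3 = (r - 8)*(r + 5/3)*(r + 4)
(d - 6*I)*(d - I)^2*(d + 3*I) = d^4 - 5*I*d^3 + 11*d^2 - 33*I*d - 18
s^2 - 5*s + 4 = (s - 4)*(s - 1)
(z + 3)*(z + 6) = z^2 + 9*z + 18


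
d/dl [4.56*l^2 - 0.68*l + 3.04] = 9.12*l - 0.68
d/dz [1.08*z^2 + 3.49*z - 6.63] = 2.16*z + 3.49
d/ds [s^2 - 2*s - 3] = 2*s - 2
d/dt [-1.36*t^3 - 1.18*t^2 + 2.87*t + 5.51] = -4.08*t^2 - 2.36*t + 2.87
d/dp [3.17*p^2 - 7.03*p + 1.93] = 6.34*p - 7.03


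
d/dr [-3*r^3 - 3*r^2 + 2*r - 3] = -9*r^2 - 6*r + 2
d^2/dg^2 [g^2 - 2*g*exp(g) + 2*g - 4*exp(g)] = -2*g*exp(g) - 8*exp(g) + 2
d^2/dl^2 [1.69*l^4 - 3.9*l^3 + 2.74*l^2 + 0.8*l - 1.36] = 20.28*l^2 - 23.4*l + 5.48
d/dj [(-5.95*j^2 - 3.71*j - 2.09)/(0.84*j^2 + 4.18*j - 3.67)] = (-21.7546*j^2 + 47.1842*j + 22.3519)/(0.7056*j^4 + 7.0224*j^3 + 11.3068*j^2 - 30.6812*j + 13.4689)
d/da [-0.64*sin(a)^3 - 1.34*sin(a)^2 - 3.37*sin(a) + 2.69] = (-2.68*sin(a) + 0.96*cos(2*a) - 4.33)*cos(a)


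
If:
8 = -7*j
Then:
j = -8/7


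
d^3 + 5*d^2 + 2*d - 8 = (d - 1)*(d + 2)*(d + 4)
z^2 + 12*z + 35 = (z + 5)*(z + 7)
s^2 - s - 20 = (s - 5)*(s + 4)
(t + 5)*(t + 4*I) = t^2 + 5*t + 4*I*t + 20*I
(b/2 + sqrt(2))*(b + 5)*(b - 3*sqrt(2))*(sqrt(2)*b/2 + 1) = sqrt(2)*b^4/4 + 5*sqrt(2)*b^3/4 - 7*sqrt(2)*b^2/2 - 35*sqrt(2)*b/2 - 6*b - 30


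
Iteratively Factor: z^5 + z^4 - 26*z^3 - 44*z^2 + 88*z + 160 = (z - 2)*(z^4 + 3*z^3 - 20*z^2 - 84*z - 80) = (z - 2)*(z + 2)*(z^3 + z^2 - 22*z - 40) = (z - 2)*(z + 2)*(z + 4)*(z^2 - 3*z - 10) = (z - 2)*(z + 2)^2*(z + 4)*(z - 5)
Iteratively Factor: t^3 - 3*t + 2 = (t - 1)*(t^2 + t - 2) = (t - 1)*(t + 2)*(t - 1)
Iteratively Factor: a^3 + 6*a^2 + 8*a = (a + 2)*(a^2 + 4*a) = (a + 2)*(a + 4)*(a)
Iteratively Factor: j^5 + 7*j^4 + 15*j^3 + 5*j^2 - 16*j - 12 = (j + 1)*(j^4 + 6*j^3 + 9*j^2 - 4*j - 12) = (j + 1)*(j + 3)*(j^3 + 3*j^2 - 4) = (j + 1)*(j + 2)*(j + 3)*(j^2 + j - 2) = (j + 1)*(j + 2)^2*(j + 3)*(j - 1)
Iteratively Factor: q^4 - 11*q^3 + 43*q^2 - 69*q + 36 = (q - 3)*(q^3 - 8*q^2 + 19*q - 12) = (q - 4)*(q - 3)*(q^2 - 4*q + 3) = (q - 4)*(q - 3)*(q - 1)*(q - 3)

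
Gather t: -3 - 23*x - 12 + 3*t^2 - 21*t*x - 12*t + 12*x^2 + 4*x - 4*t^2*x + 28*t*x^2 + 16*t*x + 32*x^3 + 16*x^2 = t^2*(3 - 4*x) + t*(28*x^2 - 5*x - 12) + 32*x^3 + 28*x^2 - 19*x - 15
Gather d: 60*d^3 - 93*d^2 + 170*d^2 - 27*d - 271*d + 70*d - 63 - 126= 60*d^3 + 77*d^2 - 228*d - 189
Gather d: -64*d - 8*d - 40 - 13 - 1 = -72*d - 54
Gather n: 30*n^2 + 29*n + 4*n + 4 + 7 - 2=30*n^2 + 33*n + 9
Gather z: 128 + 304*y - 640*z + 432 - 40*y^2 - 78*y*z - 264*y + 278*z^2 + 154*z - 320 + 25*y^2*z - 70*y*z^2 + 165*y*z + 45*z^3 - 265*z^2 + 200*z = -40*y^2 + 40*y + 45*z^3 + z^2*(13 - 70*y) + z*(25*y^2 + 87*y - 286) + 240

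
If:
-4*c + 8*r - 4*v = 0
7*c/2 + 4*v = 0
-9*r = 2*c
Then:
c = 0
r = 0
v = 0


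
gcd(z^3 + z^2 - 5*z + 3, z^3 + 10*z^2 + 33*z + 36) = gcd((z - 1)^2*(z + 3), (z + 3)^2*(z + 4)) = z + 3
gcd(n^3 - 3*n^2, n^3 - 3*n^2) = n^3 - 3*n^2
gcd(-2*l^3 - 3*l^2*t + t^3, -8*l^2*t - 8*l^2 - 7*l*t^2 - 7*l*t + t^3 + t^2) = l + t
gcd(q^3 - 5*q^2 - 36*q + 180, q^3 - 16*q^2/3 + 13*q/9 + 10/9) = q - 5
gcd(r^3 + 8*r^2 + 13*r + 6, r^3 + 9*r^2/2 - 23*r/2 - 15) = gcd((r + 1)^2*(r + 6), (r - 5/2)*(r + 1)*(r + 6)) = r^2 + 7*r + 6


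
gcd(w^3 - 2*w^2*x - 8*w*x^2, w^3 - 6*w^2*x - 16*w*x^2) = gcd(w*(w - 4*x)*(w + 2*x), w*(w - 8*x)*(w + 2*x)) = w^2 + 2*w*x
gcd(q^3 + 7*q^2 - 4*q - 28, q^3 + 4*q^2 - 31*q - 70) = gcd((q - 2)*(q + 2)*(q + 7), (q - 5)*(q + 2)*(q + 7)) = q^2 + 9*q + 14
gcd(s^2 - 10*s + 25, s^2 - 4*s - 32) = 1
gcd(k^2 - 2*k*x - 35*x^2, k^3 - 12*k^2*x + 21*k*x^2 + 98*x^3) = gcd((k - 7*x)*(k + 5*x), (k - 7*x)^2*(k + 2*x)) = -k + 7*x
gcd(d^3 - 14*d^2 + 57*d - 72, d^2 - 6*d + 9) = d^2 - 6*d + 9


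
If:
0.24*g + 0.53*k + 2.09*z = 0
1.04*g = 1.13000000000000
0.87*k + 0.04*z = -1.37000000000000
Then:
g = 1.09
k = -1.59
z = 0.28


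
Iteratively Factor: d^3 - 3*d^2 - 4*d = (d - 4)*(d^2 + d) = (d - 4)*(d + 1)*(d)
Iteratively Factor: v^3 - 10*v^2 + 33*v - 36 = (v - 3)*(v^2 - 7*v + 12) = (v - 4)*(v - 3)*(v - 3)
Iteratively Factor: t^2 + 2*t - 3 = (t - 1)*(t + 3)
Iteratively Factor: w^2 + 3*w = (w)*(w + 3)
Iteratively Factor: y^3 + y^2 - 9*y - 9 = (y + 3)*(y^2 - 2*y - 3) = (y - 3)*(y + 3)*(y + 1)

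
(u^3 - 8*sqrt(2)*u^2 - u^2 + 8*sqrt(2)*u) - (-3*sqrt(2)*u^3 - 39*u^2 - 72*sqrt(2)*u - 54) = u^3 + 3*sqrt(2)*u^3 - 8*sqrt(2)*u^2 + 38*u^2 + 80*sqrt(2)*u + 54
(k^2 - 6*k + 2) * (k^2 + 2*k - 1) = k^4 - 4*k^3 - 11*k^2 + 10*k - 2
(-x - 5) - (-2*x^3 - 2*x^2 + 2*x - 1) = 2*x^3 + 2*x^2 - 3*x - 4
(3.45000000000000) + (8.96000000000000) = 12.4100000000000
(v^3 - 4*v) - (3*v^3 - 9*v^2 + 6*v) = -2*v^3 + 9*v^2 - 10*v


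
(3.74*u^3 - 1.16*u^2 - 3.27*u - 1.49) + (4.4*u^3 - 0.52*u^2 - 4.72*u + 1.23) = 8.14*u^3 - 1.68*u^2 - 7.99*u - 0.26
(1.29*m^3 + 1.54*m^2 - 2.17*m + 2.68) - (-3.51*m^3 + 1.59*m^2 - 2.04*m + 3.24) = 4.8*m^3 - 0.05*m^2 - 0.13*m - 0.56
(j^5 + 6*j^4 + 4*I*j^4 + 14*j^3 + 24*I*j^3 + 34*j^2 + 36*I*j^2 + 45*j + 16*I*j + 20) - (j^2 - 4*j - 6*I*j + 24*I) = j^5 + 6*j^4 + 4*I*j^4 + 14*j^3 + 24*I*j^3 + 33*j^2 + 36*I*j^2 + 49*j + 22*I*j + 20 - 24*I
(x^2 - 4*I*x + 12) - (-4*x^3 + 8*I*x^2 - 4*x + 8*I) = 4*x^3 + x^2 - 8*I*x^2 + 4*x - 4*I*x + 12 - 8*I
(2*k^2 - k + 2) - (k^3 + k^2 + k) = -k^3 + k^2 - 2*k + 2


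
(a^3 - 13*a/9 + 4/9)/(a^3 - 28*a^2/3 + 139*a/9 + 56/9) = (9*a^3 - 13*a + 4)/(9*a^3 - 84*a^2 + 139*a + 56)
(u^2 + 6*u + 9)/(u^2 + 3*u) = (u + 3)/u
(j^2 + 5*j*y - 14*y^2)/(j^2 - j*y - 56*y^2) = (-j + 2*y)/(-j + 8*y)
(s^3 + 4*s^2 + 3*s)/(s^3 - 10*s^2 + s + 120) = s*(s + 1)/(s^2 - 13*s + 40)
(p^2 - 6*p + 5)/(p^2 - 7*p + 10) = (p - 1)/(p - 2)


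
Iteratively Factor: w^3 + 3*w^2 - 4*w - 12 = (w + 2)*(w^2 + w - 6) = (w + 2)*(w + 3)*(w - 2)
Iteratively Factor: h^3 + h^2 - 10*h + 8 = (h - 1)*(h^2 + 2*h - 8) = (h - 2)*(h - 1)*(h + 4)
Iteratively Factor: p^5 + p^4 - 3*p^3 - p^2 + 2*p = (p)*(p^4 + p^3 - 3*p^2 - p + 2) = p*(p - 1)*(p^3 + 2*p^2 - p - 2) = p*(p - 1)^2*(p^2 + 3*p + 2) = p*(p - 1)^2*(p + 2)*(p + 1)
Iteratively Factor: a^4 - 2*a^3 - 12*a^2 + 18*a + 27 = (a + 1)*(a^3 - 3*a^2 - 9*a + 27) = (a - 3)*(a + 1)*(a^2 - 9) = (a - 3)*(a + 1)*(a + 3)*(a - 3)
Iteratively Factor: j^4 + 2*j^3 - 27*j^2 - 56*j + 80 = (j + 4)*(j^3 - 2*j^2 - 19*j + 20) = (j - 1)*(j + 4)*(j^2 - j - 20) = (j - 5)*(j - 1)*(j + 4)*(j + 4)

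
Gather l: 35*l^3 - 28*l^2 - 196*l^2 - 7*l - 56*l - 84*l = 35*l^3 - 224*l^2 - 147*l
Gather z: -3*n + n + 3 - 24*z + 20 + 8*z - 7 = -2*n - 16*z + 16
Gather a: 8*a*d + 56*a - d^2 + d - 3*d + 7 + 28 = a*(8*d + 56) - d^2 - 2*d + 35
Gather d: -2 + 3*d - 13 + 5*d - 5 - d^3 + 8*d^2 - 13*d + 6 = -d^3 + 8*d^2 - 5*d - 14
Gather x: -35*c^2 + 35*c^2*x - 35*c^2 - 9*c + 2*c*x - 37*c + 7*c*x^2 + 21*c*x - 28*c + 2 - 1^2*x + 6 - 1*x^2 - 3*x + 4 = -70*c^2 - 74*c + x^2*(7*c - 1) + x*(35*c^2 + 23*c - 4) + 12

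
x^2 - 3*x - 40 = (x - 8)*(x + 5)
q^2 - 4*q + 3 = (q - 3)*(q - 1)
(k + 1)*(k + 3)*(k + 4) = k^3 + 8*k^2 + 19*k + 12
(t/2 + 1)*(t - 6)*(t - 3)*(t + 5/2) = t^4/2 - 9*t^3/4 - 35*t^2/4 + 18*t + 45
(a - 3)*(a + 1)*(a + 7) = a^3 + 5*a^2 - 17*a - 21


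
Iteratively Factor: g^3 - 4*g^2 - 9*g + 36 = (g - 4)*(g^2 - 9) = (g - 4)*(g + 3)*(g - 3)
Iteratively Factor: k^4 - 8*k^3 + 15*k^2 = (k)*(k^3 - 8*k^2 + 15*k) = k*(k - 3)*(k^2 - 5*k) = k^2*(k - 3)*(k - 5)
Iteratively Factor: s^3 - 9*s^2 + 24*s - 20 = (s - 2)*(s^2 - 7*s + 10) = (s - 5)*(s - 2)*(s - 2)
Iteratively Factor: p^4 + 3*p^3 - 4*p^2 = (p)*(p^3 + 3*p^2 - 4*p) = p^2*(p^2 + 3*p - 4) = p^2*(p - 1)*(p + 4)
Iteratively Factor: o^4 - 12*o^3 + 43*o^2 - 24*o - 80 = (o + 1)*(o^3 - 13*o^2 + 56*o - 80) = (o - 5)*(o + 1)*(o^2 - 8*o + 16) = (o - 5)*(o - 4)*(o + 1)*(o - 4)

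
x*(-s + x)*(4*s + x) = -4*s^2*x + 3*s*x^2 + x^3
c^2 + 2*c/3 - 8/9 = (c - 2/3)*(c + 4/3)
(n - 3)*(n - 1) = n^2 - 4*n + 3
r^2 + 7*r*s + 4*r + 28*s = (r + 4)*(r + 7*s)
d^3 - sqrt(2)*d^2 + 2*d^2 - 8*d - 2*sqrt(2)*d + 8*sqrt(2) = (d - 2)*(d + 4)*(d - sqrt(2))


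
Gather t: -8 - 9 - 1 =-18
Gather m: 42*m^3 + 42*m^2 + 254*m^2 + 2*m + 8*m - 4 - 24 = 42*m^3 + 296*m^2 + 10*m - 28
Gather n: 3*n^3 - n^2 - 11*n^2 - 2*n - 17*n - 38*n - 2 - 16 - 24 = 3*n^3 - 12*n^2 - 57*n - 42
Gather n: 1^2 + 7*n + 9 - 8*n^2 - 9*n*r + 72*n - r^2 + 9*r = -8*n^2 + n*(79 - 9*r) - r^2 + 9*r + 10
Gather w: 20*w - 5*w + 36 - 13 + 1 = 15*w + 24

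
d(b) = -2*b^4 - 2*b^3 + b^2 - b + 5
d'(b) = -8*b^3 - 6*b^2 + 2*b - 1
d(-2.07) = -7.63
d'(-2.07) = 40.11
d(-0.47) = 5.80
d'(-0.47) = -2.43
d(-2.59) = -40.95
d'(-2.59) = 92.56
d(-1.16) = 7.01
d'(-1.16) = 1.09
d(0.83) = 2.77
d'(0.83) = -8.05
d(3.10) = -232.78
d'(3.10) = -290.79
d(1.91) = -33.81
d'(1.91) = -74.81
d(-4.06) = -384.03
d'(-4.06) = 427.37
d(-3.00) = -91.00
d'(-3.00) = 155.00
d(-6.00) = -2113.00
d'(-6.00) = 1499.00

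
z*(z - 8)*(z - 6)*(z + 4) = z^4 - 10*z^3 - 8*z^2 + 192*z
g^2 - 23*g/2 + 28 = (g - 8)*(g - 7/2)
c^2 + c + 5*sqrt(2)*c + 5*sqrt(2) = (c + 1)*(c + 5*sqrt(2))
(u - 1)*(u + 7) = u^2 + 6*u - 7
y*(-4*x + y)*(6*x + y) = -24*x^2*y + 2*x*y^2 + y^3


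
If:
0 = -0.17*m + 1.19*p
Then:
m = 7.0*p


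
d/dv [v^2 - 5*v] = 2*v - 5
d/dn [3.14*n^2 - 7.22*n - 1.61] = 6.28*n - 7.22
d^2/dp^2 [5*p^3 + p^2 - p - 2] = 30*p + 2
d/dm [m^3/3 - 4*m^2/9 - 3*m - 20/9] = m^2 - 8*m/9 - 3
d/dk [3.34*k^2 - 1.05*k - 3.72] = 6.68*k - 1.05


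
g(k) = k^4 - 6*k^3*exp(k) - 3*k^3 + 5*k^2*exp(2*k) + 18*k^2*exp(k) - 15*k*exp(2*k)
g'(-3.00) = -185.98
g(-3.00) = 178.35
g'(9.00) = 40348065716.55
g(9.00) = 17704567448.35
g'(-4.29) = -477.03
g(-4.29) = 586.63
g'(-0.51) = -14.21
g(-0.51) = 6.98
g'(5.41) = 8307393.96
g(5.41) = 3165984.74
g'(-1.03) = -22.75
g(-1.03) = 16.21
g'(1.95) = -613.05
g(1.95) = -345.17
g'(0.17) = -18.47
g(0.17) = -2.81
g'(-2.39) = -105.64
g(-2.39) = 91.05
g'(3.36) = 22421.48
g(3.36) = 4324.30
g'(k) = -6*k^3*exp(k) + 4*k^3 + 10*k^2*exp(2*k) - 9*k^2 - 20*k*exp(2*k) + 36*k*exp(k) - 15*exp(2*k)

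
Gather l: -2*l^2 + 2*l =-2*l^2 + 2*l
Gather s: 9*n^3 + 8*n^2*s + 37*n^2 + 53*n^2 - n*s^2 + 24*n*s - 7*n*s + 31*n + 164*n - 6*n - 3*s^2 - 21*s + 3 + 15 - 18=9*n^3 + 90*n^2 + 189*n + s^2*(-n - 3) + s*(8*n^2 + 17*n - 21)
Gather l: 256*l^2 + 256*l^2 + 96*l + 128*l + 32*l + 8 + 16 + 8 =512*l^2 + 256*l + 32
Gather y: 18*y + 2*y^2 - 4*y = 2*y^2 + 14*y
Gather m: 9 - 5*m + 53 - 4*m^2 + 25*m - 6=-4*m^2 + 20*m + 56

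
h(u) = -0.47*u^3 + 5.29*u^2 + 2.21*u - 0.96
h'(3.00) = 21.26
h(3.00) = 40.59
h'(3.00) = 21.26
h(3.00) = 40.59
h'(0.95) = 10.99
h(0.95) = 5.51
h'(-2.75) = -37.55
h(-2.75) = 42.74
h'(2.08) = 18.12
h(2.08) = 22.29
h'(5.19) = 19.14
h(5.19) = 87.30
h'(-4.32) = -69.81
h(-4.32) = 126.11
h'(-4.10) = -64.87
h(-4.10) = 111.30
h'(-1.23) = -12.94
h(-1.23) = 5.20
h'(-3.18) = -45.69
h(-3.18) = 60.62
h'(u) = -1.41*u^2 + 10.58*u + 2.21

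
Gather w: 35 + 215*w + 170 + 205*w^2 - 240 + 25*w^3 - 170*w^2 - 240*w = 25*w^3 + 35*w^2 - 25*w - 35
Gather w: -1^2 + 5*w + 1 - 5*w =0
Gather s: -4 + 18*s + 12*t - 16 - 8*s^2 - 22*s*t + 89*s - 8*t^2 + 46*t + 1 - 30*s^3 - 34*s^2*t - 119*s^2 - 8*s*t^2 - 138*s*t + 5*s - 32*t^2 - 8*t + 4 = -30*s^3 + s^2*(-34*t - 127) + s*(-8*t^2 - 160*t + 112) - 40*t^2 + 50*t - 15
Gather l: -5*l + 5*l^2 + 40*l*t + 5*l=5*l^2 + 40*l*t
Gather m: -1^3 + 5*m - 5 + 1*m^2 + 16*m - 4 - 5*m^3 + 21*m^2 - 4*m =-5*m^3 + 22*m^2 + 17*m - 10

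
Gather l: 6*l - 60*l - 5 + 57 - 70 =-54*l - 18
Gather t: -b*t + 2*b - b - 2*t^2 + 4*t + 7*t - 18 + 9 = b - 2*t^2 + t*(11 - b) - 9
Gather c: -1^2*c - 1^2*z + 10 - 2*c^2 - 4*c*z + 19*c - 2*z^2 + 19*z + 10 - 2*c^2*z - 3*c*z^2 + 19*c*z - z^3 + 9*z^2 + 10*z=c^2*(-2*z - 2) + c*(-3*z^2 + 15*z + 18) - z^3 + 7*z^2 + 28*z + 20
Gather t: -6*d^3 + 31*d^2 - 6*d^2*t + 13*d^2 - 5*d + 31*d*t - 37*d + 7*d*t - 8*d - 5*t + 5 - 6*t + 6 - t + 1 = -6*d^3 + 44*d^2 - 50*d + t*(-6*d^2 + 38*d - 12) + 12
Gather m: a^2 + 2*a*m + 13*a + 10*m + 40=a^2 + 13*a + m*(2*a + 10) + 40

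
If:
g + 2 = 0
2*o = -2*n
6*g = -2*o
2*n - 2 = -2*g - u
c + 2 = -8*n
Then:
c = 46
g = -2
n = -6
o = 6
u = 18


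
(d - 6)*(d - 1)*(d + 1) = d^3 - 6*d^2 - d + 6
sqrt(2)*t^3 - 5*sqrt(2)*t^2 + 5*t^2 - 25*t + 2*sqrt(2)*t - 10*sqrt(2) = (t - 5)*(t + 2*sqrt(2))*(sqrt(2)*t + 1)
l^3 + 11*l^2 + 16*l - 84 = (l - 2)*(l + 6)*(l + 7)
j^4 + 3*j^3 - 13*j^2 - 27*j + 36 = (j - 3)*(j - 1)*(j + 3)*(j + 4)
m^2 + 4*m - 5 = (m - 1)*(m + 5)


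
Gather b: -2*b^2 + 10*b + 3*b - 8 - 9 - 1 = -2*b^2 + 13*b - 18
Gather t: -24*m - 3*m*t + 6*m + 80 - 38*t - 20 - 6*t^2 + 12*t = -18*m - 6*t^2 + t*(-3*m - 26) + 60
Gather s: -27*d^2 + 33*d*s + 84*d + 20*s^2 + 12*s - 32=-27*d^2 + 84*d + 20*s^2 + s*(33*d + 12) - 32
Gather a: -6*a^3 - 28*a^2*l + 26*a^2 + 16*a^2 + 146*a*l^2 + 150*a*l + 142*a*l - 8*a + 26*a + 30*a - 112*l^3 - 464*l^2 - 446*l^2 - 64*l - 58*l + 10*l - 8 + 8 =-6*a^3 + a^2*(42 - 28*l) + a*(146*l^2 + 292*l + 48) - 112*l^3 - 910*l^2 - 112*l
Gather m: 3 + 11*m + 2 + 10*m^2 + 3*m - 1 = 10*m^2 + 14*m + 4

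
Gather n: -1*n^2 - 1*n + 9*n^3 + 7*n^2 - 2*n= 9*n^3 + 6*n^2 - 3*n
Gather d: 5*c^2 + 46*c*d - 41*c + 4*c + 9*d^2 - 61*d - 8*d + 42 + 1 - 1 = 5*c^2 - 37*c + 9*d^2 + d*(46*c - 69) + 42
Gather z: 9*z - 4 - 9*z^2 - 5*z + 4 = -9*z^2 + 4*z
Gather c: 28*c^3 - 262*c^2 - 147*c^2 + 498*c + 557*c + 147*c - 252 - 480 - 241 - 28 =28*c^3 - 409*c^2 + 1202*c - 1001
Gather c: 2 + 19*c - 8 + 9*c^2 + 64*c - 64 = 9*c^2 + 83*c - 70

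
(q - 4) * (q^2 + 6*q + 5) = q^3 + 2*q^2 - 19*q - 20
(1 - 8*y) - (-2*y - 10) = 11 - 6*y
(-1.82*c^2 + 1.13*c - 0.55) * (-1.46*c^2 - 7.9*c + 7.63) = 2.6572*c^4 + 12.7282*c^3 - 22.0106*c^2 + 12.9669*c - 4.1965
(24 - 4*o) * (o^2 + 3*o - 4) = -4*o^3 + 12*o^2 + 88*o - 96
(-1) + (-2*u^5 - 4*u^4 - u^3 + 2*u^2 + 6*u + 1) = -2*u^5 - 4*u^4 - u^3 + 2*u^2 + 6*u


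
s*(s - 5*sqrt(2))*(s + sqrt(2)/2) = s^3 - 9*sqrt(2)*s^2/2 - 5*s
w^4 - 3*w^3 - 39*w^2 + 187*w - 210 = (w - 5)*(w - 3)*(w - 2)*(w + 7)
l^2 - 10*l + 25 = (l - 5)^2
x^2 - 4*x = x*(x - 4)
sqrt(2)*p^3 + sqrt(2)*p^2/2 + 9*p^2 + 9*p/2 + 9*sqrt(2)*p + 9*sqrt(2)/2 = (p + 3*sqrt(2)/2)*(p + 3*sqrt(2))*(sqrt(2)*p + sqrt(2)/2)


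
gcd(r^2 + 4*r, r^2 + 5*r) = r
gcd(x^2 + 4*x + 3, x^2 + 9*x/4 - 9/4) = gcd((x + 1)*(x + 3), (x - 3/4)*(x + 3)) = x + 3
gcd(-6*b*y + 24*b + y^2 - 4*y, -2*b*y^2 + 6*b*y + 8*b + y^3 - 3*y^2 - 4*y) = y - 4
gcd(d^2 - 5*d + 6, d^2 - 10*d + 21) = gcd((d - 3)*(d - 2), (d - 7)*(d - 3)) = d - 3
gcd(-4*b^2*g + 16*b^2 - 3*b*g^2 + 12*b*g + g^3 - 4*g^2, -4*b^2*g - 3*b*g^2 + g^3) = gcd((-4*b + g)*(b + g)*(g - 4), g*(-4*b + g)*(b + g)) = 4*b^2 + 3*b*g - g^2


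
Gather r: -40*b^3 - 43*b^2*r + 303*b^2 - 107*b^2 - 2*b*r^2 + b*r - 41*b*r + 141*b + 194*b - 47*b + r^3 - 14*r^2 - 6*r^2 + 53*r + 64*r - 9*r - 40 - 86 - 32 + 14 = -40*b^3 + 196*b^2 + 288*b + r^3 + r^2*(-2*b - 20) + r*(-43*b^2 - 40*b + 108) - 144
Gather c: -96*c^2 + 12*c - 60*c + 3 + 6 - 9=-96*c^2 - 48*c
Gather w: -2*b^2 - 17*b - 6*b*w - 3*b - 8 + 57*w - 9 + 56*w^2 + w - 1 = -2*b^2 - 20*b + 56*w^2 + w*(58 - 6*b) - 18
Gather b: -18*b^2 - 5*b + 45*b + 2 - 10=-18*b^2 + 40*b - 8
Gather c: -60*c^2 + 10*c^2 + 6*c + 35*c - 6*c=-50*c^2 + 35*c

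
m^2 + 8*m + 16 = (m + 4)^2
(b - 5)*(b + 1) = b^2 - 4*b - 5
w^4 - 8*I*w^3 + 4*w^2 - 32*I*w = w*(w - 8*I)*(w - 2*I)*(w + 2*I)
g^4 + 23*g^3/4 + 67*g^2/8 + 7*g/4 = g*(g + 1/4)*(g + 2)*(g + 7/2)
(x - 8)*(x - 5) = x^2 - 13*x + 40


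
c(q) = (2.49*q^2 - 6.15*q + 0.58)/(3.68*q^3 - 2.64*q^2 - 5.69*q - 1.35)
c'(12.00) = -0.00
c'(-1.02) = -16.75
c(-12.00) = -0.06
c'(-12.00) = -0.01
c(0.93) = 0.50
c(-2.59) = -0.49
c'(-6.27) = -0.03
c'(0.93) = 0.17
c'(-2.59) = -0.31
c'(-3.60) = -0.12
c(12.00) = 0.05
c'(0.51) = 0.28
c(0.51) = 0.43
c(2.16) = -0.10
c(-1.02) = -4.30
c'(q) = (4.98*q - 6.15)/(3.68*q^3 - 2.64*q^2 - 5.69*q - 1.35) + (-11.04*q^2 + 5.28*q + 5.69)*(2.49*q^2 - 6.15*q + 0.58)/(3.68*q^3 - 2.64*q^2 - 5.69*q - 1.35)^2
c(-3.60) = -0.29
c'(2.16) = 0.72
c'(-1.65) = -1.44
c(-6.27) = -0.14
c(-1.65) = -1.12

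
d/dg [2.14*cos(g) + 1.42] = -2.14*sin(g)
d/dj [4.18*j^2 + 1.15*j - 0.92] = 8.36*j + 1.15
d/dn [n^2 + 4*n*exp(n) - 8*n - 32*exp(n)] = 4*n*exp(n) + 2*n - 28*exp(n) - 8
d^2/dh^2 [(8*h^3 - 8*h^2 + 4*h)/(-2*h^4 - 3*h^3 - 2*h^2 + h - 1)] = 8*(-8*h^9 + 24*h^8 + 36*h^7 - 54*h^6 + 15*h^5 - 18*h^4 - 23*h^3 + 12*h^2 + 1)/(8*h^12 + 36*h^11 + 78*h^10 + 87*h^9 + 54*h^8 + 21*h^7 + 29*h^6 + 21*h^5 + 6*h^4 - 4*h^3 + 9*h^2 - 3*h + 1)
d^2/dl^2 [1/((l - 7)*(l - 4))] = 2*((l - 7)^2 + (l - 7)*(l - 4) + (l - 4)^2)/((l - 7)^3*(l - 4)^3)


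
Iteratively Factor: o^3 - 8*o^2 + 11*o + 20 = (o - 4)*(o^2 - 4*o - 5) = (o - 5)*(o - 4)*(o + 1)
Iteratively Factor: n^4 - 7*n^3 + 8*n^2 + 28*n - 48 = (n + 2)*(n^3 - 9*n^2 + 26*n - 24) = (n - 4)*(n + 2)*(n^2 - 5*n + 6) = (n - 4)*(n - 3)*(n + 2)*(n - 2)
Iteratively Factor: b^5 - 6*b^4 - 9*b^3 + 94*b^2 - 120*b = (b - 3)*(b^4 - 3*b^3 - 18*b^2 + 40*b) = (b - 3)*(b + 4)*(b^3 - 7*b^2 + 10*b) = (b - 3)*(b - 2)*(b + 4)*(b^2 - 5*b) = (b - 5)*(b - 3)*(b - 2)*(b + 4)*(b)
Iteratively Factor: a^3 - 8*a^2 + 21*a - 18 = (a - 3)*(a^2 - 5*a + 6) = (a - 3)*(a - 2)*(a - 3)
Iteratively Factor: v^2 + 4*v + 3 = (v + 3)*(v + 1)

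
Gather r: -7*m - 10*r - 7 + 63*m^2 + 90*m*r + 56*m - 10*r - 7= 63*m^2 + 49*m + r*(90*m - 20) - 14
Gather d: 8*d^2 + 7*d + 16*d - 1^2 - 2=8*d^2 + 23*d - 3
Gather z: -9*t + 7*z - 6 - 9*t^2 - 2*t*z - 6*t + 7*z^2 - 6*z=-9*t^2 - 15*t + 7*z^2 + z*(1 - 2*t) - 6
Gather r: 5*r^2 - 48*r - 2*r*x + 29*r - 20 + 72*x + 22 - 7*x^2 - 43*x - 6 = 5*r^2 + r*(-2*x - 19) - 7*x^2 + 29*x - 4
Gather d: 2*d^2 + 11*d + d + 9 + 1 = 2*d^2 + 12*d + 10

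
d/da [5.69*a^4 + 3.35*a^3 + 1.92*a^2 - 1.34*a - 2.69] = 22.76*a^3 + 10.05*a^2 + 3.84*a - 1.34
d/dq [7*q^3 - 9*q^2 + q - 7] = 21*q^2 - 18*q + 1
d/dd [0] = 0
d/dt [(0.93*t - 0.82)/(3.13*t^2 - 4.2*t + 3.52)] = (-2.9109*t^2 + 5.1332*t - 0.1704)/(9.7969*t^4 - 26.292*t^3 + 39.6752*t^2 - 29.568*t + 12.3904)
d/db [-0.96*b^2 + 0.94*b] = 0.94 - 1.92*b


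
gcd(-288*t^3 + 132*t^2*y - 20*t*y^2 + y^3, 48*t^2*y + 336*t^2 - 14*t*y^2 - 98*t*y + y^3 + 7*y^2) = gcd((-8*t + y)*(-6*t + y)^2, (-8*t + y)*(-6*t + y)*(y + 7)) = 48*t^2 - 14*t*y + y^2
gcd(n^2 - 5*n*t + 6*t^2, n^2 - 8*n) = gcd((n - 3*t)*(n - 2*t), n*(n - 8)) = 1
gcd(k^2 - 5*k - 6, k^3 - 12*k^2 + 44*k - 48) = k - 6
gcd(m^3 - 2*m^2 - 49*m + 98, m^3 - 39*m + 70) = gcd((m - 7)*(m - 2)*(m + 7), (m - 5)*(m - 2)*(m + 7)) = m^2 + 5*m - 14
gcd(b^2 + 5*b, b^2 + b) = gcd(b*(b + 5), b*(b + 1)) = b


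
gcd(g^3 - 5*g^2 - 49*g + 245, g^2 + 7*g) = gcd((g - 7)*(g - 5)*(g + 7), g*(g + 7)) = g + 7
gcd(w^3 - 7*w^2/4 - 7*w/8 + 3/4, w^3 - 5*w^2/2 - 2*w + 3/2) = w - 1/2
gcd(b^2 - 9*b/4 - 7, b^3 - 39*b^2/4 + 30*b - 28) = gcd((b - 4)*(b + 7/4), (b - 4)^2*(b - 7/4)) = b - 4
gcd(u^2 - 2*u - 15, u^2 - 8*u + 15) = u - 5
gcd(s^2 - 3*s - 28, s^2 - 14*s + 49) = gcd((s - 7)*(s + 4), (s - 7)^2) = s - 7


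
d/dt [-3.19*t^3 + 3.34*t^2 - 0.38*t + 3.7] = -9.57*t^2 + 6.68*t - 0.38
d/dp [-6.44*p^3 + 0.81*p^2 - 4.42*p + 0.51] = -19.32*p^2 + 1.62*p - 4.42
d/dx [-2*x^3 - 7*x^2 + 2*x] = -6*x^2 - 14*x + 2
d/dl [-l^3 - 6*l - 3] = -3*l^2 - 6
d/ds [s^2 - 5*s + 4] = 2*s - 5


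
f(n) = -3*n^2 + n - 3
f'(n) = 1 - 6*n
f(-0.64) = -4.87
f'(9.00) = -53.00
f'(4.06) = -23.36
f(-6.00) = -117.00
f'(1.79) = -9.74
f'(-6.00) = 37.00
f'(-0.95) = 6.70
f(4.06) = -48.39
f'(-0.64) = 4.84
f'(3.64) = -20.84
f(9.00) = -237.00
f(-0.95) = -6.66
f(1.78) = -10.73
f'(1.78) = -9.68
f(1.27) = -6.57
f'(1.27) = -6.62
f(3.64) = -39.11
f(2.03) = -13.33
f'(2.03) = -11.18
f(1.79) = -10.82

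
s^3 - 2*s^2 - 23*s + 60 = (s - 4)*(s - 3)*(s + 5)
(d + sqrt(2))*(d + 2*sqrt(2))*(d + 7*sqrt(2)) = d^3 + 10*sqrt(2)*d^2 + 46*d + 28*sqrt(2)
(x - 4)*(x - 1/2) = x^2 - 9*x/2 + 2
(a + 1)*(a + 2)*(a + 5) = a^3 + 8*a^2 + 17*a + 10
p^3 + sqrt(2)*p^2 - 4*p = p*(p - sqrt(2))*(p + 2*sqrt(2))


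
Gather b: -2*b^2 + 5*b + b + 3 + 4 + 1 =-2*b^2 + 6*b + 8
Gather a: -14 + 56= 42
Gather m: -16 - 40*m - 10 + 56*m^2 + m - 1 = 56*m^2 - 39*m - 27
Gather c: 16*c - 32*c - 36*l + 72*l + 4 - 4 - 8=-16*c + 36*l - 8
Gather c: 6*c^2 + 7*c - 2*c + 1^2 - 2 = 6*c^2 + 5*c - 1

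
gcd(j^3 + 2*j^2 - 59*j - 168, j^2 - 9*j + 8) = j - 8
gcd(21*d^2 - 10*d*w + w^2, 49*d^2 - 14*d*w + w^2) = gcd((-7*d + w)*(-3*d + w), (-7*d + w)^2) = -7*d + w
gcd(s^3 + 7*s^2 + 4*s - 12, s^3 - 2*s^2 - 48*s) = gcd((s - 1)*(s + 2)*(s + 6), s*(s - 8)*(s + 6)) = s + 6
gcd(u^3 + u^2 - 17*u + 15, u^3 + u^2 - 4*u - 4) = 1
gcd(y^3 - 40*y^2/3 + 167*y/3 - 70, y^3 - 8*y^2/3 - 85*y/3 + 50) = y - 6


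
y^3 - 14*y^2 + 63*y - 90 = (y - 6)*(y - 5)*(y - 3)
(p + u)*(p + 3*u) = p^2 + 4*p*u + 3*u^2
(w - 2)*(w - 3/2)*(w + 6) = w^3 + 5*w^2/2 - 18*w + 18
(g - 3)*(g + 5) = g^2 + 2*g - 15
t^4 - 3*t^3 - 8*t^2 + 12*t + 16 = (t - 4)*(t - 2)*(t + 1)*(t + 2)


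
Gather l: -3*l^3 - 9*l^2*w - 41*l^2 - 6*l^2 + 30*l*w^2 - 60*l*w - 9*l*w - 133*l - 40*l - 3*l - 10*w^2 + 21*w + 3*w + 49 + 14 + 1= -3*l^3 + l^2*(-9*w - 47) + l*(30*w^2 - 69*w - 176) - 10*w^2 + 24*w + 64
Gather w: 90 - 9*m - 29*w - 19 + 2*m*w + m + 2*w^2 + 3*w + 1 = -8*m + 2*w^2 + w*(2*m - 26) + 72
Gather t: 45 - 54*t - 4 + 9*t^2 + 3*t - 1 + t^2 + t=10*t^2 - 50*t + 40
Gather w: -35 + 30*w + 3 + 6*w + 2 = 36*w - 30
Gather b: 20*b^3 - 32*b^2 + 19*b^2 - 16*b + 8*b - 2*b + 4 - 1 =20*b^3 - 13*b^2 - 10*b + 3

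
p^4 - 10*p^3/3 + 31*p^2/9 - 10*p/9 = p*(p - 5/3)*(p - 1)*(p - 2/3)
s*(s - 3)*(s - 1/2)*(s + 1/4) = s^4 - 13*s^3/4 + 5*s^2/8 + 3*s/8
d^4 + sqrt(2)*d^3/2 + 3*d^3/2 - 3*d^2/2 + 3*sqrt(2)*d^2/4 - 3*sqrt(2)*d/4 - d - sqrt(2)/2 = (d - 1)*(d + 1/2)*(d + 2)*(d + sqrt(2)/2)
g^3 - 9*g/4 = g*(g - 3/2)*(g + 3/2)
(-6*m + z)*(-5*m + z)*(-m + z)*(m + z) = -30*m^4 + 11*m^3*z + 29*m^2*z^2 - 11*m*z^3 + z^4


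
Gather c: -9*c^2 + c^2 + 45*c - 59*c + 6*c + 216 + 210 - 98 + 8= -8*c^2 - 8*c + 336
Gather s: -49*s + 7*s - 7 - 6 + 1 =-42*s - 12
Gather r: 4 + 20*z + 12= 20*z + 16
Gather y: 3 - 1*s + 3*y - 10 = -s + 3*y - 7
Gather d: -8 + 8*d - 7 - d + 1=7*d - 14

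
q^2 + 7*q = q*(q + 7)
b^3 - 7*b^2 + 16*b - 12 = (b - 3)*(b - 2)^2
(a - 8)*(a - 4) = a^2 - 12*a + 32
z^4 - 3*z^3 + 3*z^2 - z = z*(z - 1)^3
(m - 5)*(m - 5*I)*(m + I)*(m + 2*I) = m^4 - 5*m^3 - 2*I*m^3 + 13*m^2 + 10*I*m^2 - 65*m + 10*I*m - 50*I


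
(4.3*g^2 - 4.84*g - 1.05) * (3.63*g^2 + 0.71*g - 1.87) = 15.609*g^4 - 14.5162*g^3 - 15.2889*g^2 + 8.3053*g + 1.9635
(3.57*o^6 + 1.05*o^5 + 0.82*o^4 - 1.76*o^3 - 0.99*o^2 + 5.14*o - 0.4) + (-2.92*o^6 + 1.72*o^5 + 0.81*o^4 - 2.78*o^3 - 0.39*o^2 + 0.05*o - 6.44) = 0.65*o^6 + 2.77*o^5 + 1.63*o^4 - 4.54*o^3 - 1.38*o^2 + 5.19*o - 6.84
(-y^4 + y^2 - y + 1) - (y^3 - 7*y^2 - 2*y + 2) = -y^4 - y^3 + 8*y^2 + y - 1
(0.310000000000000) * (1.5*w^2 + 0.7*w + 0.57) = 0.465*w^2 + 0.217*w + 0.1767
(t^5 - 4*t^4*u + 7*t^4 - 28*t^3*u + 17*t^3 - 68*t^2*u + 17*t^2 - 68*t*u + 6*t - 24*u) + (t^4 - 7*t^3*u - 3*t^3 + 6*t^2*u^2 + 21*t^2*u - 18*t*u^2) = t^5 - 4*t^4*u + 8*t^4 - 35*t^3*u + 14*t^3 + 6*t^2*u^2 - 47*t^2*u + 17*t^2 - 18*t*u^2 - 68*t*u + 6*t - 24*u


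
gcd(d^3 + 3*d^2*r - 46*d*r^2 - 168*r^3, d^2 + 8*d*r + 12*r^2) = d + 6*r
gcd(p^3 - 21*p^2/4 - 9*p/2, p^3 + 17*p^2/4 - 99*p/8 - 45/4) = p + 3/4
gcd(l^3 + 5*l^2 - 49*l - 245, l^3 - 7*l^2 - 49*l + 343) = l^2 - 49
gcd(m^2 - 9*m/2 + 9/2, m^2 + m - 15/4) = m - 3/2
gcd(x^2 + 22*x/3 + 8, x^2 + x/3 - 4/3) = x + 4/3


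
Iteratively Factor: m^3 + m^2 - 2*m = (m - 1)*(m^2 + 2*m) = (m - 1)*(m + 2)*(m)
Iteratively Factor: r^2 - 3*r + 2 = (r - 1)*(r - 2)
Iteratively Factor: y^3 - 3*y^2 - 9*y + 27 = (y - 3)*(y^2 - 9) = (y - 3)^2*(y + 3)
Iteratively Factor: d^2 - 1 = (d + 1)*(d - 1)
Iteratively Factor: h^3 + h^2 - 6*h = (h + 3)*(h^2 - 2*h) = h*(h + 3)*(h - 2)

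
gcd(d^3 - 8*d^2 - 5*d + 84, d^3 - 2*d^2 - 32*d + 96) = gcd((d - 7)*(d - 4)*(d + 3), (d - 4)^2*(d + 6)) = d - 4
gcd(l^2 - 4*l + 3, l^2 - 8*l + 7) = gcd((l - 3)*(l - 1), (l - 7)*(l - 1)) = l - 1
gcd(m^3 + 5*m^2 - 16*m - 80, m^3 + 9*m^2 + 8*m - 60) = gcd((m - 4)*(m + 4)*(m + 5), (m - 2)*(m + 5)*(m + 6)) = m + 5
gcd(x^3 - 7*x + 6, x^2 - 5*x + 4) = x - 1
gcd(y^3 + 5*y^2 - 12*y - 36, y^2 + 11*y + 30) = y + 6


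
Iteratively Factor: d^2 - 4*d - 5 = (d + 1)*(d - 5)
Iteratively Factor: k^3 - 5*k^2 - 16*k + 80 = (k - 4)*(k^2 - k - 20) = (k - 4)*(k + 4)*(k - 5)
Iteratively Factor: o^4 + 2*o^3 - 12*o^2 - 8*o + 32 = (o - 2)*(o^3 + 4*o^2 - 4*o - 16) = (o - 2)*(o + 4)*(o^2 - 4) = (o - 2)^2*(o + 4)*(o + 2)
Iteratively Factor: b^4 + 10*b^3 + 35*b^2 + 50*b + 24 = (b + 1)*(b^3 + 9*b^2 + 26*b + 24) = (b + 1)*(b + 4)*(b^2 + 5*b + 6) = (b + 1)*(b + 2)*(b + 4)*(b + 3)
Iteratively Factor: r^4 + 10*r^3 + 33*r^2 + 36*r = (r + 3)*(r^3 + 7*r^2 + 12*r) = r*(r + 3)*(r^2 + 7*r + 12) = r*(r + 3)*(r + 4)*(r + 3)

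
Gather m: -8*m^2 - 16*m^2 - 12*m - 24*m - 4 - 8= -24*m^2 - 36*m - 12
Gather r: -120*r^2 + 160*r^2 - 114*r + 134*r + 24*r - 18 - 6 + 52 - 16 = 40*r^2 + 44*r + 12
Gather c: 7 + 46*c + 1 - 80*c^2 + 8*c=-80*c^2 + 54*c + 8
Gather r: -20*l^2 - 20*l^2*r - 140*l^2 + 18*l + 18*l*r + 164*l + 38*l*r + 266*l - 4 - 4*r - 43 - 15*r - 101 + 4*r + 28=-160*l^2 + 448*l + r*(-20*l^2 + 56*l - 15) - 120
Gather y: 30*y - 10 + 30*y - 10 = 60*y - 20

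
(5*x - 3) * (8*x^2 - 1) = 40*x^3 - 24*x^2 - 5*x + 3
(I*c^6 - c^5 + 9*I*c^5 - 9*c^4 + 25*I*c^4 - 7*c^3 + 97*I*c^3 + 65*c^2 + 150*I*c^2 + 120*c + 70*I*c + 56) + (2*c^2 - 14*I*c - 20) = I*c^6 - c^5 + 9*I*c^5 - 9*c^4 + 25*I*c^4 - 7*c^3 + 97*I*c^3 + 67*c^2 + 150*I*c^2 + 120*c + 56*I*c + 36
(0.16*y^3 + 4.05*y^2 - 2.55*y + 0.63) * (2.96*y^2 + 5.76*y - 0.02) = 0.4736*y^5 + 12.9096*y^4 + 15.7768*y^3 - 12.9042*y^2 + 3.6798*y - 0.0126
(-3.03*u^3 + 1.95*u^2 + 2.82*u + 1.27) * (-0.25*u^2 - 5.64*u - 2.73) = 0.7575*u^5 + 16.6017*u^4 - 3.4311*u^3 - 21.5458*u^2 - 14.8614*u - 3.4671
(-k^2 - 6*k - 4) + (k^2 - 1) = -6*k - 5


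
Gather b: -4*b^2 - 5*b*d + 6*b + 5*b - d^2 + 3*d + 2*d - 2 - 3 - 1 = -4*b^2 + b*(11 - 5*d) - d^2 + 5*d - 6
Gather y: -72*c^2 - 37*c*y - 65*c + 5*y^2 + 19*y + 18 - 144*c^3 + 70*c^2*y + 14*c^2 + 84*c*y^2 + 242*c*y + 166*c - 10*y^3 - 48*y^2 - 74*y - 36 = -144*c^3 - 58*c^2 + 101*c - 10*y^3 + y^2*(84*c - 43) + y*(70*c^2 + 205*c - 55) - 18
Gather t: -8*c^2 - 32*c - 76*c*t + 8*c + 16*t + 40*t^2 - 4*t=-8*c^2 - 24*c + 40*t^2 + t*(12 - 76*c)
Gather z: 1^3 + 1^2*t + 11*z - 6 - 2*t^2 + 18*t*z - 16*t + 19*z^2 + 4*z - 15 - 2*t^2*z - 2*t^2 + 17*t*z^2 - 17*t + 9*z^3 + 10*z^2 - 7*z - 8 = -4*t^2 - 32*t + 9*z^3 + z^2*(17*t + 29) + z*(-2*t^2 + 18*t + 8) - 28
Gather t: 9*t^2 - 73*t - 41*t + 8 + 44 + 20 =9*t^2 - 114*t + 72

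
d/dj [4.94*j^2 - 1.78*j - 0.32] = 9.88*j - 1.78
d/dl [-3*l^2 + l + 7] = 1 - 6*l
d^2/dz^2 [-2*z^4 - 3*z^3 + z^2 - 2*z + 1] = -24*z^2 - 18*z + 2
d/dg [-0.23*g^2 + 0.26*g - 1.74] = 0.26 - 0.46*g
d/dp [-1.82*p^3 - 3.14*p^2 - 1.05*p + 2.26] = -5.46*p^2 - 6.28*p - 1.05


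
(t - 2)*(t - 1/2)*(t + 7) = t^3 + 9*t^2/2 - 33*t/2 + 7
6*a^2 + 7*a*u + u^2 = (a + u)*(6*a + u)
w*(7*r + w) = 7*r*w + w^2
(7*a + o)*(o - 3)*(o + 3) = 7*a*o^2 - 63*a + o^3 - 9*o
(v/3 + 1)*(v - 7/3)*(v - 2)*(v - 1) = v^4/3 - 7*v^3/9 - 7*v^2/3 + 67*v/9 - 14/3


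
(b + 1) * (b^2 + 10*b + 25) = b^3 + 11*b^2 + 35*b + 25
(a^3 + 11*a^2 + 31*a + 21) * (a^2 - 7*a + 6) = a^5 + 4*a^4 - 40*a^3 - 130*a^2 + 39*a + 126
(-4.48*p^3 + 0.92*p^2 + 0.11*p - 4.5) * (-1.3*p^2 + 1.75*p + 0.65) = 5.824*p^5 - 9.036*p^4 - 1.445*p^3 + 6.6405*p^2 - 7.8035*p - 2.925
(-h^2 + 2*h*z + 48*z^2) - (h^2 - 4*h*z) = -2*h^2 + 6*h*z + 48*z^2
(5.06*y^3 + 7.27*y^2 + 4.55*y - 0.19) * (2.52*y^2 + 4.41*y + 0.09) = 12.7512*y^5 + 40.635*y^4 + 43.9821*y^3 + 20.241*y^2 - 0.4284*y - 0.0171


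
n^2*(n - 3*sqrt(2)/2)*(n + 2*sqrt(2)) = n^4 + sqrt(2)*n^3/2 - 6*n^2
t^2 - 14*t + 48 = (t - 8)*(t - 6)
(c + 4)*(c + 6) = c^2 + 10*c + 24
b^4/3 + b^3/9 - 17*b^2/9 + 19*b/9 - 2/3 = (b/3 + 1)*(b - 1)^2*(b - 2/3)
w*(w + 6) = w^2 + 6*w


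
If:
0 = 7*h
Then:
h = 0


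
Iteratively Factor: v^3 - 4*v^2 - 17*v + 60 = (v + 4)*(v^2 - 8*v + 15) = (v - 3)*(v + 4)*(v - 5)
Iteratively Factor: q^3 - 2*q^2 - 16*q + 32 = (q - 2)*(q^2 - 16) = (q - 4)*(q - 2)*(q + 4)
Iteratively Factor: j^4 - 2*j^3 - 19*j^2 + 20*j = (j + 4)*(j^3 - 6*j^2 + 5*j) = (j - 1)*(j + 4)*(j^2 - 5*j) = (j - 5)*(j - 1)*(j + 4)*(j)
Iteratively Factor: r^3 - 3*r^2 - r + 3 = (r - 3)*(r^2 - 1) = (r - 3)*(r - 1)*(r + 1)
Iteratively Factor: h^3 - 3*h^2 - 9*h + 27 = (h - 3)*(h^2 - 9) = (h - 3)^2*(h + 3)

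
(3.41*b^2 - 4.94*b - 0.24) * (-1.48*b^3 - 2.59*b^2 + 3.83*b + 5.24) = -5.0468*b^5 - 1.5207*b^4 + 26.2101*b^3 - 0.430199999999999*b^2 - 26.8048*b - 1.2576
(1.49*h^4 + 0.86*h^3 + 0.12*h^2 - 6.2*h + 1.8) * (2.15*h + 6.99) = 3.2035*h^5 + 12.2641*h^4 + 6.2694*h^3 - 12.4912*h^2 - 39.468*h + 12.582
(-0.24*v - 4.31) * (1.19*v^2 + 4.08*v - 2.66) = -0.2856*v^3 - 6.1081*v^2 - 16.9464*v + 11.4646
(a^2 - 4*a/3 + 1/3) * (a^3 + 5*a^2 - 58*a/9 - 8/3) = a^5 + 11*a^4/3 - 115*a^3/9 + 205*a^2/27 + 38*a/27 - 8/9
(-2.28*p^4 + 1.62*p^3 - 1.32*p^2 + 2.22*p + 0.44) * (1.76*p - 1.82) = -4.0128*p^5 + 7.0008*p^4 - 5.2716*p^3 + 6.3096*p^2 - 3.266*p - 0.8008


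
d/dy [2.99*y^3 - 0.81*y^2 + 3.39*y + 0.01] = 8.97*y^2 - 1.62*y + 3.39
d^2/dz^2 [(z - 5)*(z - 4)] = 2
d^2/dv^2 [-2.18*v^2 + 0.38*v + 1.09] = -4.36000000000000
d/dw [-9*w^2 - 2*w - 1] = -18*w - 2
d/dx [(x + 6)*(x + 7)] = 2*x + 13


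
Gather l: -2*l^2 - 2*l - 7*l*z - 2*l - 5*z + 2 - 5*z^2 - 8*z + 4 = -2*l^2 + l*(-7*z - 4) - 5*z^2 - 13*z + 6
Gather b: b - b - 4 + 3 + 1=0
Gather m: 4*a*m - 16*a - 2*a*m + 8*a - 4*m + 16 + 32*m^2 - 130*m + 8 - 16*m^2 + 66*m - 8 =-8*a + 16*m^2 + m*(2*a - 68) + 16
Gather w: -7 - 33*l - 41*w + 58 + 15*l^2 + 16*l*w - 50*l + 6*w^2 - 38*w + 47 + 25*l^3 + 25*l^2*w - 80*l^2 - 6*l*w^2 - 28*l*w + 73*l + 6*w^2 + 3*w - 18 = 25*l^3 - 65*l^2 - 10*l + w^2*(12 - 6*l) + w*(25*l^2 - 12*l - 76) + 80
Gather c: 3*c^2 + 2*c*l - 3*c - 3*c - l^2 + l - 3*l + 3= 3*c^2 + c*(2*l - 6) - l^2 - 2*l + 3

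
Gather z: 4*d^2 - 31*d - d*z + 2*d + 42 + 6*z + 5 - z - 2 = 4*d^2 - 29*d + z*(5 - d) + 45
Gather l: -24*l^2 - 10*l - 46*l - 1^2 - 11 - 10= -24*l^2 - 56*l - 22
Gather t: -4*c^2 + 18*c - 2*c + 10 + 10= -4*c^2 + 16*c + 20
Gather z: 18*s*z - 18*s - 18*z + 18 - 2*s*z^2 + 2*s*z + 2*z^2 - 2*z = -18*s + z^2*(2 - 2*s) + z*(20*s - 20) + 18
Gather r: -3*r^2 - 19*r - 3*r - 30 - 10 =-3*r^2 - 22*r - 40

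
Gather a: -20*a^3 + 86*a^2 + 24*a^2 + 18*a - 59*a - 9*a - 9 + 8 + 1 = -20*a^3 + 110*a^2 - 50*a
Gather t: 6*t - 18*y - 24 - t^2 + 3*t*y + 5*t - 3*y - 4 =-t^2 + t*(3*y + 11) - 21*y - 28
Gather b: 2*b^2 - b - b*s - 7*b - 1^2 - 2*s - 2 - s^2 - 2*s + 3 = 2*b^2 + b*(-s - 8) - s^2 - 4*s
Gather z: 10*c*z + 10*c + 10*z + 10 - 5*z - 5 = 10*c + z*(10*c + 5) + 5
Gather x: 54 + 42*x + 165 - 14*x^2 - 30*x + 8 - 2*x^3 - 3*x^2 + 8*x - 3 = -2*x^3 - 17*x^2 + 20*x + 224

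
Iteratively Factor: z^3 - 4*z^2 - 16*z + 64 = (z - 4)*(z^2 - 16) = (z - 4)*(z + 4)*(z - 4)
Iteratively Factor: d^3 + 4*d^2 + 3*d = (d + 3)*(d^2 + d) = d*(d + 3)*(d + 1)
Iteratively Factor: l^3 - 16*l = (l)*(l^2 - 16) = l*(l + 4)*(l - 4)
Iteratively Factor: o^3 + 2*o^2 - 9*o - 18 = (o - 3)*(o^2 + 5*o + 6) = (o - 3)*(o + 2)*(o + 3)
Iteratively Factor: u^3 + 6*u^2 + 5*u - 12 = (u + 4)*(u^2 + 2*u - 3) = (u - 1)*(u + 4)*(u + 3)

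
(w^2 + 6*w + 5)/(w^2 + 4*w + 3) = (w + 5)/(w + 3)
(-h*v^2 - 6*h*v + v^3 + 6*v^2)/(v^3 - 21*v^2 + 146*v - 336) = v*(-h*v - 6*h + v^2 + 6*v)/(v^3 - 21*v^2 + 146*v - 336)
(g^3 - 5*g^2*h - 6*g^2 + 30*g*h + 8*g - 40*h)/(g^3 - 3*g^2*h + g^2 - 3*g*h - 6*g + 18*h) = (g^2 - 5*g*h - 4*g + 20*h)/(g^2 - 3*g*h + 3*g - 9*h)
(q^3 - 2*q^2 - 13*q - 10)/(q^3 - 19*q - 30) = (q + 1)/(q + 3)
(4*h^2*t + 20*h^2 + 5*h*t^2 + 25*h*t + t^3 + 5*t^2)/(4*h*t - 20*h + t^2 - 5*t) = (h*t + 5*h + t^2 + 5*t)/(t - 5)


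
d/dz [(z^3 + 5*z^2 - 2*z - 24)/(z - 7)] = 2*(z^3 - 8*z^2 - 35*z + 19)/(z^2 - 14*z + 49)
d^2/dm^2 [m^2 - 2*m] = 2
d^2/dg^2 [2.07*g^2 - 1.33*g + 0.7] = 4.14000000000000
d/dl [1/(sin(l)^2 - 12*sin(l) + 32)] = 2*(6 - sin(l))*cos(l)/(sin(l)^2 - 12*sin(l) + 32)^2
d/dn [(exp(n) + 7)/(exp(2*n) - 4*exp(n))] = (-exp(2*n) - 14*exp(n) + 28)*exp(-n)/(exp(2*n) - 8*exp(n) + 16)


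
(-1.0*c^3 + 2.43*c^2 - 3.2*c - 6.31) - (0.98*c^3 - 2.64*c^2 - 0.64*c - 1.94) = -1.98*c^3 + 5.07*c^2 - 2.56*c - 4.37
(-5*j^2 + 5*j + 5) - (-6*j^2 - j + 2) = j^2 + 6*j + 3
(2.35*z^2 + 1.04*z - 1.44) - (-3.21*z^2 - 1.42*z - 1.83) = 5.56*z^2 + 2.46*z + 0.39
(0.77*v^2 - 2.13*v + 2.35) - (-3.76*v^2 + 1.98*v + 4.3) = 4.53*v^2 - 4.11*v - 1.95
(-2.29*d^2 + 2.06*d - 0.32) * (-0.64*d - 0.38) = 1.4656*d^3 - 0.4482*d^2 - 0.578*d + 0.1216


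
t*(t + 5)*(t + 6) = t^3 + 11*t^2 + 30*t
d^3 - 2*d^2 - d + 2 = (d - 2)*(d - 1)*(d + 1)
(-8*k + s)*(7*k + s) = -56*k^2 - k*s + s^2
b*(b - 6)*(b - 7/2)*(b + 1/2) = b^4 - 9*b^3 + 65*b^2/4 + 21*b/2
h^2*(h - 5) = h^3 - 5*h^2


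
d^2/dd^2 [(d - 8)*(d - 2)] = 2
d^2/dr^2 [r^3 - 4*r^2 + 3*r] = 6*r - 8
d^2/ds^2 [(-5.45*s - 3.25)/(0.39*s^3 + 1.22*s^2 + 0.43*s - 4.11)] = (-4.97367*s^5 - 21.49056*s^4 - 39.13723*s^3 - 137.12361*s^2 - 205.45059*s - 53.05772)/(0.059319*s^9 + 0.556686*s^8 + 1.937637*s^7 + 1.168019*s^6 - 9.596859*s^5 - 21.81072*s^4 + 6.906628*s^3 + 59.545269*s^2 + 21.790809*s - 69.426531)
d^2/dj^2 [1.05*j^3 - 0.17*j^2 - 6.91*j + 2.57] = 6.3*j - 0.34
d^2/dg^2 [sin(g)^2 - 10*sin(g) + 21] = 10*sin(g) + 2*cos(2*g)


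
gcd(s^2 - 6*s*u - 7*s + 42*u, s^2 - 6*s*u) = s - 6*u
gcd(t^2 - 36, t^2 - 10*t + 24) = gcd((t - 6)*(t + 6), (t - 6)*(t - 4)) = t - 6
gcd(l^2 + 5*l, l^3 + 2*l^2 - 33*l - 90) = l + 5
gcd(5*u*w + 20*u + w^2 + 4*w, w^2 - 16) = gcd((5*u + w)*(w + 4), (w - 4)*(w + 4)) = w + 4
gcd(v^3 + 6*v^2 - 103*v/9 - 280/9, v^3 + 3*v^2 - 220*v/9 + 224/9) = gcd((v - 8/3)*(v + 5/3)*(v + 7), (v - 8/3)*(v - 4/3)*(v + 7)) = v^2 + 13*v/3 - 56/3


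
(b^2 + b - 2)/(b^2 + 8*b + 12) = (b - 1)/(b + 6)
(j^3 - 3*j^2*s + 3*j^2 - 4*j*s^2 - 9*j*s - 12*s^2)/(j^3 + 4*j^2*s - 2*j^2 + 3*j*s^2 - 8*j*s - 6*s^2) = (j^2 - 4*j*s + 3*j - 12*s)/(j^2 + 3*j*s - 2*j - 6*s)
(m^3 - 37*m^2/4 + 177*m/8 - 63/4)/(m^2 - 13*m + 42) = (8*m^2 - 26*m + 21)/(8*(m - 7))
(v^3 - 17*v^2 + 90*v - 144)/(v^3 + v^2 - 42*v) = (v^2 - 11*v + 24)/(v*(v + 7))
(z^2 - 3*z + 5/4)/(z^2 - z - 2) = (-z^2 + 3*z - 5/4)/(-z^2 + z + 2)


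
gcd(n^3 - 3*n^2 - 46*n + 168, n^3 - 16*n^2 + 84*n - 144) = n^2 - 10*n + 24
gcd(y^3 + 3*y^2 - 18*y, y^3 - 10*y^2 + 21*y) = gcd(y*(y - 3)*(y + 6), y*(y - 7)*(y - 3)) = y^2 - 3*y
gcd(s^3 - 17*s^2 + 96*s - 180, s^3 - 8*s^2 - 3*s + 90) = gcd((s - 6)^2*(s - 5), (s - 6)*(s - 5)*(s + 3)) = s^2 - 11*s + 30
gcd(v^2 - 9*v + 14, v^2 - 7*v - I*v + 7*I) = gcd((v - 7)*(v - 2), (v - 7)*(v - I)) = v - 7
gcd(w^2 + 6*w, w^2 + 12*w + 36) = w + 6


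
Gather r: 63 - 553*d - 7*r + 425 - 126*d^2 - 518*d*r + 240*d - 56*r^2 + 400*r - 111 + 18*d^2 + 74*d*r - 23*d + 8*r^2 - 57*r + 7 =-108*d^2 - 336*d - 48*r^2 + r*(336 - 444*d) + 384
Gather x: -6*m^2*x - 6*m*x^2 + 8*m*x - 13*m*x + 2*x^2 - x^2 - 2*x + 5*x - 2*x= x^2*(1 - 6*m) + x*(-6*m^2 - 5*m + 1)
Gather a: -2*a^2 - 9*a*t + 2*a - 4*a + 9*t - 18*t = -2*a^2 + a*(-9*t - 2) - 9*t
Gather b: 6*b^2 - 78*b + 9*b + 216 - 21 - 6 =6*b^2 - 69*b + 189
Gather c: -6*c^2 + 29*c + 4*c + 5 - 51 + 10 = -6*c^2 + 33*c - 36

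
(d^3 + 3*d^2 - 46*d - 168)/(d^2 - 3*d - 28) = d + 6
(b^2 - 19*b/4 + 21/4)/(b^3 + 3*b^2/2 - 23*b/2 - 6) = (4*b - 7)/(2*(2*b^2 + 9*b + 4))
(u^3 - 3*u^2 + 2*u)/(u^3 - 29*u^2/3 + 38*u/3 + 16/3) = 3*u*(u - 1)/(3*u^2 - 23*u - 8)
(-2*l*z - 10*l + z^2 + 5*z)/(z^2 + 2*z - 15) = (-2*l + z)/(z - 3)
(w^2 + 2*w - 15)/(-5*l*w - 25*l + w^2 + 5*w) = (w - 3)/(-5*l + w)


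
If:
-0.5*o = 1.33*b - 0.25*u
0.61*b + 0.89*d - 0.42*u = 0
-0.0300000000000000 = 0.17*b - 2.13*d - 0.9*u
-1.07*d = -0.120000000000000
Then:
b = -0.37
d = 0.11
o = 0.84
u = -0.30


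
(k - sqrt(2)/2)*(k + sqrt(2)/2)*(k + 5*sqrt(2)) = k^3 + 5*sqrt(2)*k^2 - k/2 - 5*sqrt(2)/2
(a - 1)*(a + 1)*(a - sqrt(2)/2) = a^3 - sqrt(2)*a^2/2 - a + sqrt(2)/2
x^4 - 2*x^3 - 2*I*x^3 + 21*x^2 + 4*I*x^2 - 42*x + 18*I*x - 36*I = (x - 2)*(x - 6*I)*(x + I)*(x + 3*I)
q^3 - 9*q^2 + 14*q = q*(q - 7)*(q - 2)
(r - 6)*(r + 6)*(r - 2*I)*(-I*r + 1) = -I*r^4 - r^3 + 34*I*r^2 + 36*r + 72*I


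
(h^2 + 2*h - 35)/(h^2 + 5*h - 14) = (h - 5)/(h - 2)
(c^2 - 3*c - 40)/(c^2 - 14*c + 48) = (c + 5)/(c - 6)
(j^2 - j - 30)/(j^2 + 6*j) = (j^2 - j - 30)/(j*(j + 6))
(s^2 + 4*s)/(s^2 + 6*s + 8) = s/(s + 2)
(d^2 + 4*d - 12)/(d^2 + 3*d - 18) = (d - 2)/(d - 3)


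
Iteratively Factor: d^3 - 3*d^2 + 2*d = (d - 2)*(d^2 - d) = d*(d - 2)*(d - 1)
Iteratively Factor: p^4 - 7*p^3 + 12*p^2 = (p)*(p^3 - 7*p^2 + 12*p) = p*(p - 3)*(p^2 - 4*p) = p^2*(p - 3)*(p - 4)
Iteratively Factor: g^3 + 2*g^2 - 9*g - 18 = (g - 3)*(g^2 + 5*g + 6) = (g - 3)*(g + 3)*(g + 2)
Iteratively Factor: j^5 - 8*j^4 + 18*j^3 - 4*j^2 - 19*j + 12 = (j - 1)*(j^4 - 7*j^3 + 11*j^2 + 7*j - 12) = (j - 1)*(j + 1)*(j^3 - 8*j^2 + 19*j - 12) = (j - 3)*(j - 1)*(j + 1)*(j^2 - 5*j + 4) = (j - 3)*(j - 1)^2*(j + 1)*(j - 4)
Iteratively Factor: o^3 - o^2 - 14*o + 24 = (o + 4)*(o^2 - 5*o + 6) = (o - 2)*(o + 4)*(o - 3)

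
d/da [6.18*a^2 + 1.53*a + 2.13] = 12.36*a + 1.53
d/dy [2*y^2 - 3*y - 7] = 4*y - 3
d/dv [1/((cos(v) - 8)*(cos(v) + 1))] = (2*cos(v) - 7)*sin(v)/((cos(v) - 8)^2*(cos(v) + 1)^2)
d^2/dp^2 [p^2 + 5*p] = 2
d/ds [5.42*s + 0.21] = 5.42000000000000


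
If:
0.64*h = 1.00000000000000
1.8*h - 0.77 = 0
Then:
No Solution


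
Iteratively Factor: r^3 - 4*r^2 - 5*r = (r + 1)*(r^2 - 5*r) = r*(r + 1)*(r - 5)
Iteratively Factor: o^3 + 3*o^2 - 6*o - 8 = (o - 2)*(o^2 + 5*o + 4) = (o - 2)*(o + 1)*(o + 4)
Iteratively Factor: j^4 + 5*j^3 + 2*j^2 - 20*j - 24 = (j + 3)*(j^3 + 2*j^2 - 4*j - 8) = (j + 2)*(j + 3)*(j^2 - 4) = (j - 2)*(j + 2)*(j + 3)*(j + 2)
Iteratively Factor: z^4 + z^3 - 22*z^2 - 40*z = (z - 5)*(z^3 + 6*z^2 + 8*z) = z*(z - 5)*(z^2 + 6*z + 8) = z*(z - 5)*(z + 4)*(z + 2)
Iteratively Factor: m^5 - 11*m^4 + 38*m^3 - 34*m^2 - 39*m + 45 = (m - 5)*(m^4 - 6*m^3 + 8*m^2 + 6*m - 9) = (m - 5)*(m - 1)*(m^3 - 5*m^2 + 3*m + 9) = (m - 5)*(m - 1)*(m + 1)*(m^2 - 6*m + 9) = (m - 5)*(m - 3)*(m - 1)*(m + 1)*(m - 3)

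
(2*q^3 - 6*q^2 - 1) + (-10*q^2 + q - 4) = 2*q^3 - 16*q^2 + q - 5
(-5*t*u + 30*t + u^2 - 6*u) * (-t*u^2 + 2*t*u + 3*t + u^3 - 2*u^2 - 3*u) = 5*t^2*u^3 - 40*t^2*u^2 + 45*t^2*u + 90*t^2 - 6*t*u^4 + 48*t*u^3 - 54*t*u^2 - 108*t*u + u^5 - 8*u^4 + 9*u^3 + 18*u^2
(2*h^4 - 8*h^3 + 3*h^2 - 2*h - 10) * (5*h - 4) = 10*h^5 - 48*h^4 + 47*h^3 - 22*h^2 - 42*h + 40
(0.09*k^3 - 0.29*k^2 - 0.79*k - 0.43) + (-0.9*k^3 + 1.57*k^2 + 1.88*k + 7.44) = -0.81*k^3 + 1.28*k^2 + 1.09*k + 7.01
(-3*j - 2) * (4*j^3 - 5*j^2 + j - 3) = -12*j^4 + 7*j^3 + 7*j^2 + 7*j + 6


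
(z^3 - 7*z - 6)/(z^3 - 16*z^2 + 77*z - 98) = (z^3 - 7*z - 6)/(z^3 - 16*z^2 + 77*z - 98)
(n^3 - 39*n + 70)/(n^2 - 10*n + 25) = (n^2 + 5*n - 14)/(n - 5)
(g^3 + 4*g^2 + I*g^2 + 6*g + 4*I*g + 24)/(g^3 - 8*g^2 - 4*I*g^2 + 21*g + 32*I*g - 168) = (g^2 + 2*g*(2 - I) - 8*I)/(g^2 - g*(8 + 7*I) + 56*I)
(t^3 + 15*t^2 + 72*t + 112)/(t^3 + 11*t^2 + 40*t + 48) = (t + 7)/(t + 3)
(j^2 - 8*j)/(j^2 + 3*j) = (j - 8)/(j + 3)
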